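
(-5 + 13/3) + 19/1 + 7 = 76/3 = 25.33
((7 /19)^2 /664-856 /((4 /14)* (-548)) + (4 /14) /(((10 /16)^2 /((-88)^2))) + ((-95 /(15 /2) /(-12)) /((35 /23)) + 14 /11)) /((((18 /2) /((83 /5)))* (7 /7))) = 3226829035449329 /308463309000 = 10460.98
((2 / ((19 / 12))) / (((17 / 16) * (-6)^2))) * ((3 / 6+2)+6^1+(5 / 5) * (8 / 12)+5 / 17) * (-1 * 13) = -200720 / 49419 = -4.06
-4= -4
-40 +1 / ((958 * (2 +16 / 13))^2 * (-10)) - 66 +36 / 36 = -1699882480969 / 16189356960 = -105.00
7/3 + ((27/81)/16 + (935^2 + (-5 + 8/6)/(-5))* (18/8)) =472082461/240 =1967010.25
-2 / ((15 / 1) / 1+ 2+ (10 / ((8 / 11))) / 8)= -64 / 599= -0.11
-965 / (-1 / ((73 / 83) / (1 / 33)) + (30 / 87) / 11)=67415865 / 217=310672.19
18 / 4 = 9 / 2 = 4.50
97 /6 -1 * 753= -4421 /6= -736.83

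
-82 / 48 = -41 / 24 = -1.71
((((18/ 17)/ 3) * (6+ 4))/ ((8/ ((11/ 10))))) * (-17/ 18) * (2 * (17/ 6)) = -187/ 72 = -2.60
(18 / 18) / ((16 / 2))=0.12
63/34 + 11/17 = 5/2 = 2.50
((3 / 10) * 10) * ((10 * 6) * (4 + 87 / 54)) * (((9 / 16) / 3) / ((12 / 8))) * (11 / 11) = 505 / 4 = 126.25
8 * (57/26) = 228/13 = 17.54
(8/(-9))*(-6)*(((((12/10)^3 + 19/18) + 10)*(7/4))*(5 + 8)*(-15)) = -5234866/225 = -23266.07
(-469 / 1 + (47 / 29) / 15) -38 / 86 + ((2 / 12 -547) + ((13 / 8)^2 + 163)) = -850.53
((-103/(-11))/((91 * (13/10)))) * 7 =1030/1859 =0.55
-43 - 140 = -183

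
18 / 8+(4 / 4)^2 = 13 / 4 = 3.25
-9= -9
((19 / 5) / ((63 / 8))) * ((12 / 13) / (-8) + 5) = 9652 / 4095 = 2.36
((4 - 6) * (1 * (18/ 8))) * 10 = -45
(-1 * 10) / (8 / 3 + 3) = -30 / 17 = -1.76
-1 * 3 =-3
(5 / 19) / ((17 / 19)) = 5 / 17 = 0.29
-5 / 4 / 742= -5 / 2968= -0.00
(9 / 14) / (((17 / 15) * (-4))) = -135 / 952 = -0.14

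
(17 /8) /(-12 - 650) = -17 /5296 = -0.00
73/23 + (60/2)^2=20773/23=903.17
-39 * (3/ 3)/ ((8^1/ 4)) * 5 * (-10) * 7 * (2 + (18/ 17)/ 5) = 256620/ 17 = 15095.29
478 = 478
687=687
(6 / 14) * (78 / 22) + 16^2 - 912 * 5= -331291 / 77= -4302.48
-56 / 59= -0.95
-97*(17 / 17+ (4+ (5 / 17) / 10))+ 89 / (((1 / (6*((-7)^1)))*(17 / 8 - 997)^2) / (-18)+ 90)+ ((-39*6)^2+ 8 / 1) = 1983070261091 / 36536638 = 54276.21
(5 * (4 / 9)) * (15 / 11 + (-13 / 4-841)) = -1873.08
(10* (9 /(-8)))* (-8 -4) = 135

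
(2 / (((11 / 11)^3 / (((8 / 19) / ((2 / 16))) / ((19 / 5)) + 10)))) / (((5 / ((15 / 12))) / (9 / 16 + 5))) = 174885 / 5776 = 30.28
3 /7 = 0.43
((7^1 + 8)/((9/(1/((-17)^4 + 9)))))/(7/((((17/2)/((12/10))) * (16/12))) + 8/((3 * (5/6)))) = 17/3357906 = 0.00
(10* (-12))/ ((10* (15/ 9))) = -36/ 5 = -7.20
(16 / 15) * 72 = 384 / 5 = 76.80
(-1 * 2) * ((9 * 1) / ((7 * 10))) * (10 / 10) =-9 / 35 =-0.26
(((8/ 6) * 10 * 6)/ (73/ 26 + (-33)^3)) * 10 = -20800/ 934289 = -0.02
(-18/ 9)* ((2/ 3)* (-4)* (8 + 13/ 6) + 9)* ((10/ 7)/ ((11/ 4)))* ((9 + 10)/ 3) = 247760/ 2079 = 119.17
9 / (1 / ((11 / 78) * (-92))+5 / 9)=40986 / 2179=18.81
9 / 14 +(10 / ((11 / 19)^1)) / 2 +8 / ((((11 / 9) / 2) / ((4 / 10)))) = 11177 / 770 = 14.52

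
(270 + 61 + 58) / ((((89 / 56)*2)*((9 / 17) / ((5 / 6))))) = 462910 / 2403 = 192.64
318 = 318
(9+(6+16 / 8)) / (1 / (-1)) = -17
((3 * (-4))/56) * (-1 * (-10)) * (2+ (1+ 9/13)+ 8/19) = -8.81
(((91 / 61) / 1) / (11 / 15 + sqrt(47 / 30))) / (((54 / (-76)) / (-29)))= -11031020 / 254187 + 501410*sqrt(1410) / 254187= 30.67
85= 85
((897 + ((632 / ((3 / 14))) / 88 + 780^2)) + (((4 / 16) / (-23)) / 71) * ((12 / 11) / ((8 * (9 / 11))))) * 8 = 262689697037 / 53889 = 4874644.12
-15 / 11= -1.36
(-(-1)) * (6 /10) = 0.60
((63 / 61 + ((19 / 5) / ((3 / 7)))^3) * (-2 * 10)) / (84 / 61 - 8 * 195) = 143723482 / 16044075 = 8.96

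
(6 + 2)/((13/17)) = 136/13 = 10.46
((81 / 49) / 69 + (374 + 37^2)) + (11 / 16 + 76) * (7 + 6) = 49406985 / 18032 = 2739.96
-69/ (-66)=23/ 22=1.05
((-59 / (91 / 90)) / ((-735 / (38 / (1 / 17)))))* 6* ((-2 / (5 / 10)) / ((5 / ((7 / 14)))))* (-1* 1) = 2744208 / 22295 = 123.09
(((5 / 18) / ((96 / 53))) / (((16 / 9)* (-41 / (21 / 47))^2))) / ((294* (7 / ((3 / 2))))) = 795 / 106468569088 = 0.00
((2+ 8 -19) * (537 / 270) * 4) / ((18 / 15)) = -179 / 3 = -59.67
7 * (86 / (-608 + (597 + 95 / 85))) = -731 / 12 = -60.92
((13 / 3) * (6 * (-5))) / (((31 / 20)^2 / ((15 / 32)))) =-25.36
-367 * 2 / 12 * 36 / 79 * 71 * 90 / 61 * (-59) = 830176020 / 4819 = 172271.43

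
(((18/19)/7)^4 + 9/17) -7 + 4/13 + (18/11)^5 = 62034134618891082/11136847257927391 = 5.57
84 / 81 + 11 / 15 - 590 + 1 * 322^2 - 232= 13886609 / 135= 102863.77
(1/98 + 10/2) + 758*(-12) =-890917/98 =-9090.99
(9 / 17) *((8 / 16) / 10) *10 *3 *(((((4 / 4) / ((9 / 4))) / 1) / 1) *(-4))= -24 / 17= -1.41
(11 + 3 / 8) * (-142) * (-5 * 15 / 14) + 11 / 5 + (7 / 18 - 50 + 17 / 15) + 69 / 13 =8060977 / 936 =8612.15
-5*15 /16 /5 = -15 /16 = -0.94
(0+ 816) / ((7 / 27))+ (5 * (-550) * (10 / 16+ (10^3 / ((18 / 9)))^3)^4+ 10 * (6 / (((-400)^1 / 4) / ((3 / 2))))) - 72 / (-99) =-671386732177734475708008200000000000.00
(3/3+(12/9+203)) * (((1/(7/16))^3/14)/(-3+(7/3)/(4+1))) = -450560/6517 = -69.14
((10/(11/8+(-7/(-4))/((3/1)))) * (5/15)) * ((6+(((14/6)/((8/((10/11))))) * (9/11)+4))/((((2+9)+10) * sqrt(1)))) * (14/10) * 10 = 197800/17061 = 11.59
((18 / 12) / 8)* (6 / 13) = 9 / 104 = 0.09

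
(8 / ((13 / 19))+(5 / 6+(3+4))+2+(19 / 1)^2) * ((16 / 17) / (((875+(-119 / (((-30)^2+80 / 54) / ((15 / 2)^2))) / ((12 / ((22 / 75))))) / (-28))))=-185915540480 / 16134072513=-11.52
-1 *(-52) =52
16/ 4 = 4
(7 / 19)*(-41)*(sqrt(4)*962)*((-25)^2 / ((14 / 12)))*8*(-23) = 54429960000 / 19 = 2864734736.84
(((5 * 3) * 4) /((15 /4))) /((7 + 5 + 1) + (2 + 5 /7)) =56 /55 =1.02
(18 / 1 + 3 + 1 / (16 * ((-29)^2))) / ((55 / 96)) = 1695462 / 46255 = 36.65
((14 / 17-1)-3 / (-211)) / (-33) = 194 / 39457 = 0.00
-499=-499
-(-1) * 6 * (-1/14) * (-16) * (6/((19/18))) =5184/133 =38.98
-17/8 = -2.12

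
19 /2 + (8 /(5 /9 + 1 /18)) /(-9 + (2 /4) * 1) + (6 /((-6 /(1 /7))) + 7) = 38791 /2618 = 14.82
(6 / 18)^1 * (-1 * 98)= -98 / 3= -32.67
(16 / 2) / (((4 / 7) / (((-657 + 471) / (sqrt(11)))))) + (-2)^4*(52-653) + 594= -9022-2604*sqrt(11) / 11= -9807.14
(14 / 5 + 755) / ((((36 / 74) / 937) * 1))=14595649 / 10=1459564.90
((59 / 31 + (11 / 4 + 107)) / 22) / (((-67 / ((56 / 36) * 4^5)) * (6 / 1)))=-4135040 / 205623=-20.11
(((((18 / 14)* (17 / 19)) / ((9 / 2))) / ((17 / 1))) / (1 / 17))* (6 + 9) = 510 / 133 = 3.83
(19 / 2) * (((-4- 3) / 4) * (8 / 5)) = -133 / 5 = -26.60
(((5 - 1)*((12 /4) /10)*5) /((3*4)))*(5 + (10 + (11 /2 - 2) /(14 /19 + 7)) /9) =2329 /756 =3.08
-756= -756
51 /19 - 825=-15624 /19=-822.32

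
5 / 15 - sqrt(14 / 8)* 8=1 / 3 - 4* sqrt(7)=-10.25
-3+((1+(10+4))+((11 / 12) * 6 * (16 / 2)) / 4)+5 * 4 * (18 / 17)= 751 / 17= 44.18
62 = 62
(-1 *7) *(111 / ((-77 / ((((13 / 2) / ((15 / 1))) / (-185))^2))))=169 / 3052500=0.00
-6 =-6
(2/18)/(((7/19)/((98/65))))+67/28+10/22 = 594973/180180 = 3.30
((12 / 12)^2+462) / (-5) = -463 / 5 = -92.60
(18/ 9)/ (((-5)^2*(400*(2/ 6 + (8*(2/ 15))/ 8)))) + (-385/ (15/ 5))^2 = 1037575027/ 63000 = 16469.44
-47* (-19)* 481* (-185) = -79463605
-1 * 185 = -185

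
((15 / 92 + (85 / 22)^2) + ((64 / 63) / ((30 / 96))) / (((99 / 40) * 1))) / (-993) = -51770317 / 3133830546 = -0.02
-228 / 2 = -114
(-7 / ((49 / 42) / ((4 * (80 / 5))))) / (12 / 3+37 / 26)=-3328 / 47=-70.81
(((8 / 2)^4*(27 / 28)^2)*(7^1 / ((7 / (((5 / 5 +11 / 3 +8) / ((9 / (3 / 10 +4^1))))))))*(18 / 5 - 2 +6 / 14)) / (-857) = -25059024 / 7348775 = -3.41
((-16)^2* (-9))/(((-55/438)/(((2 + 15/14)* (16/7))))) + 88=347385448/2695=128899.98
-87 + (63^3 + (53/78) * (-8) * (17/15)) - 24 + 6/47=6871824442/27495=249929.97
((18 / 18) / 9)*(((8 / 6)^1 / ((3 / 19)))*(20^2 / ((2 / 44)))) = 668800 / 81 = 8256.79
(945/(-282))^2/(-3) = -3.74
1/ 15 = 0.07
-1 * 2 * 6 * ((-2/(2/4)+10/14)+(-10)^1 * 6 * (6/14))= 348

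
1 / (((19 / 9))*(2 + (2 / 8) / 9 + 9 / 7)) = 2268 / 15865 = 0.14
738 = 738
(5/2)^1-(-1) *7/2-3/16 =93/16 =5.81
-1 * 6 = -6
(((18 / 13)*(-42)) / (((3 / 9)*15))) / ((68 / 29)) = -5481 / 1105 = -4.96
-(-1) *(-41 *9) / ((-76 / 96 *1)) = 8856 / 19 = 466.11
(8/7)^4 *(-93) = -380928/2401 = -158.65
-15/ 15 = -1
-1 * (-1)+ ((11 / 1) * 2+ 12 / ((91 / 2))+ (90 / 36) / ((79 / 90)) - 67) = -293945 / 7189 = -40.89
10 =10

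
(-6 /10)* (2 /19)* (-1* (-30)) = -36 /19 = -1.89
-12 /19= -0.63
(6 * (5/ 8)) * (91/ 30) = 91/ 8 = 11.38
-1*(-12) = 12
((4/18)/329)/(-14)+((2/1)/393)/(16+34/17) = 1910/8145711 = 0.00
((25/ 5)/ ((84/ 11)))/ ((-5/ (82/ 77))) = -41/ 294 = -0.14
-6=-6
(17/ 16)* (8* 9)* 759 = 116127/ 2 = 58063.50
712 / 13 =54.77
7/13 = 0.54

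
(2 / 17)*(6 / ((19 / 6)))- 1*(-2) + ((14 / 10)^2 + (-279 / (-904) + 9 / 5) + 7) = 97025573 / 7299800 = 13.29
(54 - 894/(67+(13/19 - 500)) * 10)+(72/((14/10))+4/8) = 2426567/19166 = 126.61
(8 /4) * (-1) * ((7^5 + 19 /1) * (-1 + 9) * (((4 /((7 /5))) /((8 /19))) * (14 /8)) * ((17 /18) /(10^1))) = -2717399 /9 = -301933.22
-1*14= -14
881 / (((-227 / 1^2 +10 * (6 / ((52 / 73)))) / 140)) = -400855 / 464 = -863.91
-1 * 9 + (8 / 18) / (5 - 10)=-409 / 45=-9.09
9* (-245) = -2205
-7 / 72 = -0.10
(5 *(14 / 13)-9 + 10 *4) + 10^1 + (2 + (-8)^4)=53877 / 13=4144.38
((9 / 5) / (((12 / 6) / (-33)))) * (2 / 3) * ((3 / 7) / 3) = -99 / 35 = -2.83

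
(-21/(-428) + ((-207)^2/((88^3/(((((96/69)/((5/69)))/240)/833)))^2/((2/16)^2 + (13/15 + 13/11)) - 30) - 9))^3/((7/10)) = -39128450009185687629781977396493804254818468692348620873678457331510691419072151/38193155028012744060906256232955395655965704088326994466476423741038307621600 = -1024.49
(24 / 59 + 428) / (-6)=-12638 / 177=-71.40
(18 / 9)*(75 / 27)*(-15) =-250 / 3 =-83.33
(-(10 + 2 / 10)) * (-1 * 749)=38199 / 5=7639.80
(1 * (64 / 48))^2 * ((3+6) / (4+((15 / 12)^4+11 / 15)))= 61440 / 27551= 2.23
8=8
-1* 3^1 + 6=3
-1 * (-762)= 762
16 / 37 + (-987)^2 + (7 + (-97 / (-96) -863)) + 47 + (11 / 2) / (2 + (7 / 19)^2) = 888548970997 / 912864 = 973364.02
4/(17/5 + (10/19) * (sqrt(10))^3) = -122740/2395671 + 190000 * sqrt(10)/2395671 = 0.20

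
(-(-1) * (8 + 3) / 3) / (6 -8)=-11 / 6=-1.83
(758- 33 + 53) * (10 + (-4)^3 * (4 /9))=-129148 /9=-14349.78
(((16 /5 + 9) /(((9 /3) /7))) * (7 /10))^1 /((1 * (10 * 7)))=427 /1500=0.28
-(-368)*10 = 3680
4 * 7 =28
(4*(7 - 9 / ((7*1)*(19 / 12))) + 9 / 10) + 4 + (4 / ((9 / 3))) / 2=120971 / 3990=30.32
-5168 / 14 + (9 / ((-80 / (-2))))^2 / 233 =-369.14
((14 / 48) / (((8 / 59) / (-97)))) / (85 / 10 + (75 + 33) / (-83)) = -3325063 / 114720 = -28.98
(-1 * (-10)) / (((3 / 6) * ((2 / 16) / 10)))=1600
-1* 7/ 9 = -7/ 9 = -0.78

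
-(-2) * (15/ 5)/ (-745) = -6/ 745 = -0.01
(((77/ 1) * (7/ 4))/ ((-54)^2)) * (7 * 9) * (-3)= -3773/ 432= -8.73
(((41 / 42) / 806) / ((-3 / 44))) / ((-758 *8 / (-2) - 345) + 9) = -451 / 68448744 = -0.00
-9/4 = -2.25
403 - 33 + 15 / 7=2605 / 7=372.14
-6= -6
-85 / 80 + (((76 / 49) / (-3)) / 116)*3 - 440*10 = -100062861 / 22736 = -4401.08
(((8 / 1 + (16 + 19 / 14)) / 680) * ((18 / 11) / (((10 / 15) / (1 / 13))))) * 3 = 5751 / 272272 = 0.02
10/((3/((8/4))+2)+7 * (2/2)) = 20/21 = 0.95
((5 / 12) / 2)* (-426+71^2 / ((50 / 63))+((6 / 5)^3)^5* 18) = 126200081143037 / 97656250000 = 1292.29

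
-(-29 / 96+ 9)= -835 / 96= -8.70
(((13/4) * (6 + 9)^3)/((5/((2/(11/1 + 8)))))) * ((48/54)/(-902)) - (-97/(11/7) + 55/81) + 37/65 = 2769654733/45115785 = 61.39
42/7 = 6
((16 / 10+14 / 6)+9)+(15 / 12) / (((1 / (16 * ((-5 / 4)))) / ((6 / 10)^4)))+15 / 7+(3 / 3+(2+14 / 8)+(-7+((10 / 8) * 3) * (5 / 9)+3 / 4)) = 12.42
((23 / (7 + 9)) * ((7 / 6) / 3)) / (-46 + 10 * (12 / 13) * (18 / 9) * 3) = 2093 / 35136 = 0.06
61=61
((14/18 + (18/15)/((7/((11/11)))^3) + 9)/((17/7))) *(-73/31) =-11021102/1162035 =-9.48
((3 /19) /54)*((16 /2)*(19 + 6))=100 /171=0.58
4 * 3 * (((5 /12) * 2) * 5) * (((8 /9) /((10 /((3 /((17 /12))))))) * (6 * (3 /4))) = 720 /17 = 42.35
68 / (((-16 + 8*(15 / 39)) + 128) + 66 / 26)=884 / 1529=0.58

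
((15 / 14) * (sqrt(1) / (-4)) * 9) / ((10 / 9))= -243 / 112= -2.17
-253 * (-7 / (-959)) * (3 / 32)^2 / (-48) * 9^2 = 61479 / 2244608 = 0.03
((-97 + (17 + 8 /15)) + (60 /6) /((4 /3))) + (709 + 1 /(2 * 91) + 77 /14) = 1754131 /2730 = 642.54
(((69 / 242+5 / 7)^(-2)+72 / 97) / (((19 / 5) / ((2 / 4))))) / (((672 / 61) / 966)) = 850085802325 / 42259975256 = 20.12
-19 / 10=-1.90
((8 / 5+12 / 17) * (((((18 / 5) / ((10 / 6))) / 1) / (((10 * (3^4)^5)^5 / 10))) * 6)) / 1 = 49 / 8450441601508673444849381950246490775401068551328125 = 0.00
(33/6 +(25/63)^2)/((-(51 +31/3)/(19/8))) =-853271/3894912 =-0.22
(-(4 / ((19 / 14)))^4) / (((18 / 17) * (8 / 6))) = -20898304 / 390963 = -53.45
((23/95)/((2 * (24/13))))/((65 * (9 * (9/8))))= 23/230850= 0.00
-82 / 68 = -41 / 34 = -1.21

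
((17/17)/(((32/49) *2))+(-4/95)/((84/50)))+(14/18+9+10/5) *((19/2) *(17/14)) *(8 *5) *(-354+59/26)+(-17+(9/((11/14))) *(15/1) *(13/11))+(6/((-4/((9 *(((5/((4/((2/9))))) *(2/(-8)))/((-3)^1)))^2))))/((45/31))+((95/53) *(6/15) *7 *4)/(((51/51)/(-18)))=-1911691.76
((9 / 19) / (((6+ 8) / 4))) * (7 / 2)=9 / 19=0.47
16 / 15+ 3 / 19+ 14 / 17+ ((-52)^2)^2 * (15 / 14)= 265685915861 / 33915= 7833876.33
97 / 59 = 1.64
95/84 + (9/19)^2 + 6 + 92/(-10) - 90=-13925489/151620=-91.84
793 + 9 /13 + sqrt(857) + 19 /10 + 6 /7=825.72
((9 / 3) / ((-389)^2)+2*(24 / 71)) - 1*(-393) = 4229573484 / 10743791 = 393.68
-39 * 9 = -351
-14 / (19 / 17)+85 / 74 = -15997 / 1406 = -11.38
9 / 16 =0.56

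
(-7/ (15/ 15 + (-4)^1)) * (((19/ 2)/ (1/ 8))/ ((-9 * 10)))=-1.97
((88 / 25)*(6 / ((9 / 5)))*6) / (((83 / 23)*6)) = 3.25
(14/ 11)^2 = 196/ 121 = 1.62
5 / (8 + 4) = 5 / 12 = 0.42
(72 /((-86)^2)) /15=6 /9245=0.00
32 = 32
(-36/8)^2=81/4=20.25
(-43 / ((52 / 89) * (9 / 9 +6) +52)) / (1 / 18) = -11481 / 832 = -13.80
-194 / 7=-27.71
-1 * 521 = -521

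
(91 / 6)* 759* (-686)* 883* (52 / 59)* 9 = -3263341997916 / 59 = -55310881320.61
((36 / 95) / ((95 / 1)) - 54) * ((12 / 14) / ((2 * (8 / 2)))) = -730971 / 126350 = -5.79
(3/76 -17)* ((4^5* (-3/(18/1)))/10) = 82496/285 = 289.46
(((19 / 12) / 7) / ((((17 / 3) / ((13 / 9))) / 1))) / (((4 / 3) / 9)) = 741 / 1904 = 0.39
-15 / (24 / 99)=-495 / 8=-61.88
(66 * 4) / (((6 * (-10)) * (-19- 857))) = 11 / 2190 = 0.01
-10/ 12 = -5/ 6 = -0.83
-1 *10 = -10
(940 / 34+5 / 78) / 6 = 36745 / 7956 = 4.62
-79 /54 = -1.46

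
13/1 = 13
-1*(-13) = 13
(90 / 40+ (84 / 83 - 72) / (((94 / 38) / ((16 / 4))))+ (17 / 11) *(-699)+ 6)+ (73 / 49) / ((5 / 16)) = -49708253473 / 42052780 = -1182.04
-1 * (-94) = 94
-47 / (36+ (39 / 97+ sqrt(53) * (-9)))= 5365943 / 9308292+ 442223 * sqrt(53) / 3102764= 1.61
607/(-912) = -607/912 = -0.67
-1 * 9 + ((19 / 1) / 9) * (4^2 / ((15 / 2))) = -607 / 135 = -4.50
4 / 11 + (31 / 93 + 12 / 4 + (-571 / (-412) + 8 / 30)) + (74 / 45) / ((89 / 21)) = 34713583 / 6050220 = 5.74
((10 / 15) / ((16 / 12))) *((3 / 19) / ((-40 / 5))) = -3 / 304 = -0.01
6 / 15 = 2 / 5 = 0.40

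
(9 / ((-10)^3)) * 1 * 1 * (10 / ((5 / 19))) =-171 / 500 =-0.34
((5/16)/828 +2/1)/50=26501/662400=0.04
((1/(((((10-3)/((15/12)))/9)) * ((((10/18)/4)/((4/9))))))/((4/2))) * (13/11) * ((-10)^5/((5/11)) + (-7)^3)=-51560262/77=-669613.79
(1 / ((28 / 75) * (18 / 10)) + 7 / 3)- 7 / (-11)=1373 / 308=4.46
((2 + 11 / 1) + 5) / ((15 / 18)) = 108 / 5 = 21.60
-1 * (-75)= 75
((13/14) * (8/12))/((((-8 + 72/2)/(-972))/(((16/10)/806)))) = -324/7595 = -0.04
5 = 5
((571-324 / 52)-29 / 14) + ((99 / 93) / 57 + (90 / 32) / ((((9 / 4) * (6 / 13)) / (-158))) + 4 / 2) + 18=99565381 / 643188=154.80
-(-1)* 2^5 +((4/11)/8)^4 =32.00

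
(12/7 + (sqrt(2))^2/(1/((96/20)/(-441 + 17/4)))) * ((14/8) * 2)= 51738/8735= 5.92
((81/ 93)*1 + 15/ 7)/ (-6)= -109/ 217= -0.50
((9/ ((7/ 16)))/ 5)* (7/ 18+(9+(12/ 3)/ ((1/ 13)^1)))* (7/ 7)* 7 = 1768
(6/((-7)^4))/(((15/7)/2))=4/1715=0.00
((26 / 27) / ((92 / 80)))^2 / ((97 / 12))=1081600 / 12469059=0.09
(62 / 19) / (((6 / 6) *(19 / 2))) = 124 / 361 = 0.34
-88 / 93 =-0.95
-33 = -33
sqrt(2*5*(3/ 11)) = sqrt(330)/ 11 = 1.65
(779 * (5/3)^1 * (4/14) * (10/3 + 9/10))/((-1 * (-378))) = 98933/23814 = 4.15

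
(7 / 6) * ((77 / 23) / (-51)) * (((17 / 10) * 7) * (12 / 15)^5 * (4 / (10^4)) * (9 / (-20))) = 60368 / 1123046875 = 0.00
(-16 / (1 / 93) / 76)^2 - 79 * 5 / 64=8713981 / 23104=377.16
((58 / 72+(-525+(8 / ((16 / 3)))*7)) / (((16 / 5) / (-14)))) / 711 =647255 / 204768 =3.16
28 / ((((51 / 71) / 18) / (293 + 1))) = 3506832 / 17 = 206284.24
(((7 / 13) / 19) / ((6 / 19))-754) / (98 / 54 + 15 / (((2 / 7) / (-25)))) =529245 / 920101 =0.58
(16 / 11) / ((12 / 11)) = 4 / 3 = 1.33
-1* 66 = -66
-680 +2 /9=-679.78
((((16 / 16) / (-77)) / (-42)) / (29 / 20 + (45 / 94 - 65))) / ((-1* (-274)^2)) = 235 / 3598658411502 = 0.00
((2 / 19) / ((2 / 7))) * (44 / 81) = 308 / 1539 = 0.20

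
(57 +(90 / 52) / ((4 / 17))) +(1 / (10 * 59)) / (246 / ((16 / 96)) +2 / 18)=26230369443 / 407583800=64.36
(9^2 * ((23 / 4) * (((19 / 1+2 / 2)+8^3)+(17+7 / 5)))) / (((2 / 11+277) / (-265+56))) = -193291.54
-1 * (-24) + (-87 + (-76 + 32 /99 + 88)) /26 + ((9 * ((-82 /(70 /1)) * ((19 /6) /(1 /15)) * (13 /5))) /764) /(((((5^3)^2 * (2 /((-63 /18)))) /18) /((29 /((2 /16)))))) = 421055949913 /19204453125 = 21.92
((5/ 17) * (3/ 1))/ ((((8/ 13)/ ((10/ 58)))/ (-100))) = -24375/ 986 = -24.72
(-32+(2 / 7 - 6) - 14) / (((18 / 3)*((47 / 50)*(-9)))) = 9050 / 8883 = 1.02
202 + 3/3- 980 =-777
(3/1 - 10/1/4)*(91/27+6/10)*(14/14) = 268/135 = 1.99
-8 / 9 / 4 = -0.22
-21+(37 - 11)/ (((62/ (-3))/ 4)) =-807/ 31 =-26.03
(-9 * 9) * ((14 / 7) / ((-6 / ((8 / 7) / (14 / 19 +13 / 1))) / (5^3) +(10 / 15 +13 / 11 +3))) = -50787000 / 1339127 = -37.93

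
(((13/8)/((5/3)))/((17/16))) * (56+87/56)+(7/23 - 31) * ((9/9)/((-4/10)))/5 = 3731171/54740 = 68.16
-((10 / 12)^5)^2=-9765625 / 60466176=-0.16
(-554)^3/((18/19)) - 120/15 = -1615298980/9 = -179477664.44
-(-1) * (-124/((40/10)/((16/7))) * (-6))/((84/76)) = 18848/49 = 384.65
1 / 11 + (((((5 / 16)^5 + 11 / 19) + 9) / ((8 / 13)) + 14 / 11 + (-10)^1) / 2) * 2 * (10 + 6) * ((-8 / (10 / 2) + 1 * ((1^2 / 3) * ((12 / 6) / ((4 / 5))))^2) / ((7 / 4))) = -1952521239587 / 34516500480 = -56.57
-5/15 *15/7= -5/7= -0.71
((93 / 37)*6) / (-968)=-279 / 17908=-0.02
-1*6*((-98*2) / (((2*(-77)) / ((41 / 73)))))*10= -34440 / 803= -42.89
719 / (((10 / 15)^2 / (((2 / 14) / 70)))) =6471 / 1960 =3.30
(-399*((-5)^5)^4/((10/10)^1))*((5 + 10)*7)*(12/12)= -3995418548583984375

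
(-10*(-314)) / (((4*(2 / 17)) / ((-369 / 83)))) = -4924305 / 166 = -29664.49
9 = 9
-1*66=-66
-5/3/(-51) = 5/153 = 0.03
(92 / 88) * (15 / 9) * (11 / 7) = 115 / 42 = 2.74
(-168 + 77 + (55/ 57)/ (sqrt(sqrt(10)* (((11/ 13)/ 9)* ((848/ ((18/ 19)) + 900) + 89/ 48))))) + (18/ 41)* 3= -3677/ 41 + 6* 10^(3/ 4)* sqrt(37003109)/ 4916497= -89.64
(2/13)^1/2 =1/13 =0.08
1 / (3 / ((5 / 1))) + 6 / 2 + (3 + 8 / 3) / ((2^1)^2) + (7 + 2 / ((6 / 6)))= 181 / 12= 15.08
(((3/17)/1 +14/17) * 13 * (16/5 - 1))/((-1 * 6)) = -143/30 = -4.77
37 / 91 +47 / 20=5017 / 1820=2.76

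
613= 613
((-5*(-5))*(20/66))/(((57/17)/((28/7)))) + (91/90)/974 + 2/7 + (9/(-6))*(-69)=1607706227/14249620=112.82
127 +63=190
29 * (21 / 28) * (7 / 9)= 203 / 12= 16.92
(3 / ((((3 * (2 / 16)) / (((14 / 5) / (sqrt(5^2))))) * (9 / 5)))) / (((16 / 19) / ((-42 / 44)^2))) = 6517 / 2420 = 2.69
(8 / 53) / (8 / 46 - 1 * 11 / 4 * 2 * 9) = -368 / 120257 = -0.00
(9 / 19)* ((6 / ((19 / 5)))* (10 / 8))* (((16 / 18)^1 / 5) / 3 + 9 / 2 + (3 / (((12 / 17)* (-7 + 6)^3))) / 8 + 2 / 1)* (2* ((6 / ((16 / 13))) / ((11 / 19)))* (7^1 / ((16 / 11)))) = 35545965 / 77824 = 456.75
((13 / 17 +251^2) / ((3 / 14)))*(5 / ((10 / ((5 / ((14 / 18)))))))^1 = 16065450 / 17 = 945026.47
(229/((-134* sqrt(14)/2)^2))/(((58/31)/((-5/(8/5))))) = -177475/29160544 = -0.01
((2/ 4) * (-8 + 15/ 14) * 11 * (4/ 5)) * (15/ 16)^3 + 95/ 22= -6560555/ 315392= -20.80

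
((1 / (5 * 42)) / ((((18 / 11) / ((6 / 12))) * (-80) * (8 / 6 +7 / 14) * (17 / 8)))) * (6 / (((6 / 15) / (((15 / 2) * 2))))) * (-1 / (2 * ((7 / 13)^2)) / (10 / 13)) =2197 / 932960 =0.00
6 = 6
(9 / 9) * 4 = 4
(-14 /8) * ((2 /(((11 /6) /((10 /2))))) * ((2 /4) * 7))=-735 /22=-33.41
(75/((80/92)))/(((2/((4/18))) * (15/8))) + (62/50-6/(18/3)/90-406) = -19983/50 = -399.66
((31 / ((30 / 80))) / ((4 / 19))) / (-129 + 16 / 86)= -50654 / 16617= -3.05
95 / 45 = 19 / 9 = 2.11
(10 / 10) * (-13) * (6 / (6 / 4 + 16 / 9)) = -1404 / 59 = -23.80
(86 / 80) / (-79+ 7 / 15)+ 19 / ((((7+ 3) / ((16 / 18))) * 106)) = 50447 / 22476240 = 0.00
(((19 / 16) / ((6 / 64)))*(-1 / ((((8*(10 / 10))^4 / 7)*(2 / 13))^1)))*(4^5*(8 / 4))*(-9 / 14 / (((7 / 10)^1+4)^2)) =18525 / 2209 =8.39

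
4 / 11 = 0.36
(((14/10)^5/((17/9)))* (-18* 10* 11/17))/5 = -59900148/903125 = -66.33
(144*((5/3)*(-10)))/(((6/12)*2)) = -2400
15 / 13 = 1.15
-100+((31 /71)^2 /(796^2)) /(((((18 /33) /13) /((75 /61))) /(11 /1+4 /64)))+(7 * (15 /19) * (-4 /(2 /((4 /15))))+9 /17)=-206253279142210347 /2013840954174976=-102.42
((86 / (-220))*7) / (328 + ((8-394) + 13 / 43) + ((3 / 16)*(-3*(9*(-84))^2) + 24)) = 1849 / 217257480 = 0.00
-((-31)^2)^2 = -923521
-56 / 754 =-28 / 377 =-0.07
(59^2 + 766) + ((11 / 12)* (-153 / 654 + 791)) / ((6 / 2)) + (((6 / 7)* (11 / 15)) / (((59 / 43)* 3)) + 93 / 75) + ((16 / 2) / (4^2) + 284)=386881869049 / 81030600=4774.52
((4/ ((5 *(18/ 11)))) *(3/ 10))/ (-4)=-11/ 300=-0.04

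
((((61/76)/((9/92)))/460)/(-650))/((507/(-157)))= 9577/1127061000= 0.00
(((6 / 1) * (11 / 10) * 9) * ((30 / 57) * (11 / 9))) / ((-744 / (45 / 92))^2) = 81675 / 4945413632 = 0.00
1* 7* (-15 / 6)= -35 / 2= -17.50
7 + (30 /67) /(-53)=6.99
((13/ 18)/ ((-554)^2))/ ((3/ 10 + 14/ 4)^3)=1625/ 37892463192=0.00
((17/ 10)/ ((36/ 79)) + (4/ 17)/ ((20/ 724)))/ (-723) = -0.02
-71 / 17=-4.18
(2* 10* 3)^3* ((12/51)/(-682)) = -432000/5797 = -74.52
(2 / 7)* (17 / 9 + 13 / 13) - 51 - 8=-3665 / 63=-58.17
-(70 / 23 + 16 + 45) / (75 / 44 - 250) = 64812 / 251275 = 0.26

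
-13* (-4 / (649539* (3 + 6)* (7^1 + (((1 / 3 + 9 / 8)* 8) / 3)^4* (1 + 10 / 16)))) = 416 / 17709107031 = 0.00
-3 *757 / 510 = -757 / 170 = -4.45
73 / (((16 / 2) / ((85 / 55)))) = 1241 / 88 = 14.10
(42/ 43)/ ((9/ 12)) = 56/ 43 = 1.30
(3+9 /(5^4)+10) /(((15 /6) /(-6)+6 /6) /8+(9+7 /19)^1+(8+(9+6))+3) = 2119488 /5771875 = 0.37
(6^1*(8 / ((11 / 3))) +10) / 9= 254 / 99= 2.57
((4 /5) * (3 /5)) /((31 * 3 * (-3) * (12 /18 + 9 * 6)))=-1 /31775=-0.00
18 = 18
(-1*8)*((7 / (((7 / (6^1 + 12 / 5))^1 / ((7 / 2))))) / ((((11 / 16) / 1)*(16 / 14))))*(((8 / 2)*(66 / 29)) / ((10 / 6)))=-1185408 / 725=-1635.05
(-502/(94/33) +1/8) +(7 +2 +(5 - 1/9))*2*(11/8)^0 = -501953/3384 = -148.33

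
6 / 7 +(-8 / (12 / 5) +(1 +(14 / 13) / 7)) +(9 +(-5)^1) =731 / 273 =2.68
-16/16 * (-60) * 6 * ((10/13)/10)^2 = 2.13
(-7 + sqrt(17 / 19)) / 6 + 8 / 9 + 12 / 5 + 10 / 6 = sqrt(323) / 114 + 341 / 90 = 3.95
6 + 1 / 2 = 6.50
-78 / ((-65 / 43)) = 258 / 5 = 51.60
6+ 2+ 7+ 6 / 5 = 81 / 5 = 16.20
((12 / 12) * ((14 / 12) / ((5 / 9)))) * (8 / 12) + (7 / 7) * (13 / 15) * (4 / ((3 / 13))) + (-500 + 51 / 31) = -672296 / 1395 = -481.93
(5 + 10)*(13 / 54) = 65 / 18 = 3.61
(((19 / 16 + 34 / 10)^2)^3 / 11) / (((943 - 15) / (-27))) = -65972075856968763 / 2675965952000000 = -24.65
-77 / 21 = -11 / 3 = -3.67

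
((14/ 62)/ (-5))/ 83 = -7/ 12865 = -0.00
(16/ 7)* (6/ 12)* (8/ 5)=64/ 35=1.83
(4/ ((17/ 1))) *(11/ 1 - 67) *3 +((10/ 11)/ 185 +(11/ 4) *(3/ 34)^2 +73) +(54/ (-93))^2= 61191310069/ 1808571248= 33.83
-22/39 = -0.56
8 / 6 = 4 / 3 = 1.33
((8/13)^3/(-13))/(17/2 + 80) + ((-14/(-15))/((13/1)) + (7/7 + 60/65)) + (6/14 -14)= -11.58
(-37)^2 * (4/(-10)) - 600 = -5738/5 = -1147.60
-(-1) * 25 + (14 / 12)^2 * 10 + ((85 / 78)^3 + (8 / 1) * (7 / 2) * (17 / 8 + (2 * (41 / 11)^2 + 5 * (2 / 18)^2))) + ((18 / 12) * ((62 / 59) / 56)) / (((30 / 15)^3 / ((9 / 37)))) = 18513108340584553 / 21058730941248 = 879.12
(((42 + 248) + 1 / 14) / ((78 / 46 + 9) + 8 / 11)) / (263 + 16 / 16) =93403 / 971040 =0.10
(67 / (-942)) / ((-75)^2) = -67 / 5298750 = -0.00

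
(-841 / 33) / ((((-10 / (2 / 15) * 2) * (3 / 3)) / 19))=15979 / 4950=3.23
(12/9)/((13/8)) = 32/39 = 0.82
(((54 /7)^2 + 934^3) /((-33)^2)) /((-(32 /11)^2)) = -9981061903 /112896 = -88409.35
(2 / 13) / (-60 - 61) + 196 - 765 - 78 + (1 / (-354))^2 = -127538227055 / 197122068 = -647.00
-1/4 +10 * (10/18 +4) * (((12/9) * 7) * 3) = 45911/36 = 1275.31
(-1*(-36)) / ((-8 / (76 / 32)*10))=-171 / 160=-1.07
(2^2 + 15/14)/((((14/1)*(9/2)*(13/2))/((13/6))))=71/2646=0.03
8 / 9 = 0.89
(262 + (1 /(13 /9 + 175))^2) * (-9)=-5946273081 /2521744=-2358.00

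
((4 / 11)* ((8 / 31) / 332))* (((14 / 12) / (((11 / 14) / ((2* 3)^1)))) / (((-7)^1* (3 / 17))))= -1904 / 933999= -0.00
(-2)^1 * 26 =-52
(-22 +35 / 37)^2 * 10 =6068410 / 1369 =4432.73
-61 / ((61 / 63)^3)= -250047 / 3721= -67.20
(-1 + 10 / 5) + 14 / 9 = 23 / 9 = 2.56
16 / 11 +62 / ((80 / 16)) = 762 / 55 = 13.85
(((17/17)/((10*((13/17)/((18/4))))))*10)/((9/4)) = 34/13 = 2.62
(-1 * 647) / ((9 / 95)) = -6829.44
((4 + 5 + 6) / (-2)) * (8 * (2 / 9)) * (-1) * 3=40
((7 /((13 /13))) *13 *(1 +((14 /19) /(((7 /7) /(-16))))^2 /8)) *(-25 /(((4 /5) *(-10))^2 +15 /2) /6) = -35175 /361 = -97.44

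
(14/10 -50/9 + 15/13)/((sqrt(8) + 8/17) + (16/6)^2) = -0.29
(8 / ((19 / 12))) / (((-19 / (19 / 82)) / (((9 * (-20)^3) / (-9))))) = -384000 / 779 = -492.94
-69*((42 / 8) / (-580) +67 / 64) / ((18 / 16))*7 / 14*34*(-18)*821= 9274970823 / 580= 15991329.01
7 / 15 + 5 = 82 / 15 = 5.47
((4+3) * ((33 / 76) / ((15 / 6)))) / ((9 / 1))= 77 / 570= 0.14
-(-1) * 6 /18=1 /3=0.33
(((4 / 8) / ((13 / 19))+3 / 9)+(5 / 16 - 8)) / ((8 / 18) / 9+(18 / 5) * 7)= -557955 / 2127008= -0.26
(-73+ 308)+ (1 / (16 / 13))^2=60329 / 256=235.66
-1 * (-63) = 63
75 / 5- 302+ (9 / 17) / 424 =-2068687 / 7208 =-287.00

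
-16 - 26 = -42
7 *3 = 21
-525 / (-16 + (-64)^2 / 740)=97125 / 1936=50.17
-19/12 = -1.58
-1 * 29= -29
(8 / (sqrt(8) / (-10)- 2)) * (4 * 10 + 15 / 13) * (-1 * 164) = 17548000 / 637- 1754800 * sqrt(2) / 637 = 23652.02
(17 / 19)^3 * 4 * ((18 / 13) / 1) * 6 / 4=530604 / 89167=5.95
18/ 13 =1.38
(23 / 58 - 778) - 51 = -48059 / 58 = -828.60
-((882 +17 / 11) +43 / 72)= -884.14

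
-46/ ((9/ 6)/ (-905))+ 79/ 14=1165877/ 42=27758.98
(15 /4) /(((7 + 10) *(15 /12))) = 3 /17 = 0.18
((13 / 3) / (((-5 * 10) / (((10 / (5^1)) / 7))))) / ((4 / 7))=-13 / 300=-0.04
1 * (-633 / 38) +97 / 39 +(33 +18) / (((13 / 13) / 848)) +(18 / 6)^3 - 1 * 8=64100693 / 1482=43252.83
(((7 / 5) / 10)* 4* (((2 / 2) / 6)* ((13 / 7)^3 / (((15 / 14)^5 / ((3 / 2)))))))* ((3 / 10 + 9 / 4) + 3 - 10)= -268271276 / 94921875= -2.83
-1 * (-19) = 19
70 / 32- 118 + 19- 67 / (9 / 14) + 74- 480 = -87413 / 144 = -607.03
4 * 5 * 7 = 140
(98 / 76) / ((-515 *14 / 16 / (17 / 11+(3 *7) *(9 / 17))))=-66304 / 1829795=-0.04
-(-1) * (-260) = -260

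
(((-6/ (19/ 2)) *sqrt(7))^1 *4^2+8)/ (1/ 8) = 64- 1536 *sqrt(7)/ 19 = -149.89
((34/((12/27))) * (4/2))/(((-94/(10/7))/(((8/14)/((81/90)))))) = -3400/2303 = -1.48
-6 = -6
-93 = -93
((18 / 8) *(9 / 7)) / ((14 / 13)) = 1053 / 392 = 2.69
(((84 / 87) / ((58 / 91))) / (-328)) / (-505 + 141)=7 / 551696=0.00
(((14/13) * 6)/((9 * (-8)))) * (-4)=14/39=0.36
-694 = -694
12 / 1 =12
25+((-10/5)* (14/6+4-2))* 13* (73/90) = -8962/135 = -66.39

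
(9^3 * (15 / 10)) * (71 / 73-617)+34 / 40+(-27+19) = -983504339 / 1460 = -673633.11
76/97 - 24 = -2252/97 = -23.22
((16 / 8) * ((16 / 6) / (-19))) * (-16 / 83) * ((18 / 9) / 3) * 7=3584 / 14193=0.25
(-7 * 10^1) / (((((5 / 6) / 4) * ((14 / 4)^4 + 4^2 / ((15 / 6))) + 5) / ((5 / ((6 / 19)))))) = -425600 / 14437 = -29.48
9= 9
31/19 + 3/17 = 584/323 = 1.81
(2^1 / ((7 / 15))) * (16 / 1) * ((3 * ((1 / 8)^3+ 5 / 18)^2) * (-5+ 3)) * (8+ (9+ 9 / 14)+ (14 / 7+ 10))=-3447656075 / 3612672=-954.32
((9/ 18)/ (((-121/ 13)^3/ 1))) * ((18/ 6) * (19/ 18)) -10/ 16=-26656901/ 42517464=-0.63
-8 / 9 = -0.89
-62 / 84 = -31 / 42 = -0.74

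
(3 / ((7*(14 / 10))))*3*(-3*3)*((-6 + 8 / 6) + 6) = -540 / 49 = -11.02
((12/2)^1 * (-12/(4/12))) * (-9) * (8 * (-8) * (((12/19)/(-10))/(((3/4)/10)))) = 1990656/19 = 104771.37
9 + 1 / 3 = 28 / 3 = 9.33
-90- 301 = -391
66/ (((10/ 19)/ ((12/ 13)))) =7524/ 65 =115.75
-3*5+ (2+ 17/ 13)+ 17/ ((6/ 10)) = 16.64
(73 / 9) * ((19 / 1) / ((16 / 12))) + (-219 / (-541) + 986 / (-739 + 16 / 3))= 1638138659 / 14288892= 114.64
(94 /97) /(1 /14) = 1316 /97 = 13.57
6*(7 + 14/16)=189/4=47.25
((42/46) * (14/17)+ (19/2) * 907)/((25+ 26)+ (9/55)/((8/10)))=148251202/880923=168.29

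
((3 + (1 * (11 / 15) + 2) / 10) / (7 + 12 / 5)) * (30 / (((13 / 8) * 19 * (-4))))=-982 / 11609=-0.08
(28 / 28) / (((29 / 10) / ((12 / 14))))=60 / 203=0.30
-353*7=-2471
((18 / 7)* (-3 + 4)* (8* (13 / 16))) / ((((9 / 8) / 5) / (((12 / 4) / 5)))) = 312 / 7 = 44.57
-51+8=-43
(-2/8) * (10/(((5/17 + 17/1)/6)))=-85/98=-0.87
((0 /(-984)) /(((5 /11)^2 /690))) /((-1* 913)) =0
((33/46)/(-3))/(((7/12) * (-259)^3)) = 66/2797210619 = 0.00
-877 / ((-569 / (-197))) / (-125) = 2.43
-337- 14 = -351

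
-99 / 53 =-1.87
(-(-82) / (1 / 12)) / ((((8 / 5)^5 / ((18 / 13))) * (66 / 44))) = 86.62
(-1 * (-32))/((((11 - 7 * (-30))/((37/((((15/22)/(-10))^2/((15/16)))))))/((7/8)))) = 626780/663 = 945.37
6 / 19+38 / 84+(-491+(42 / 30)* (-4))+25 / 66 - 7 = -3675444 / 7315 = -502.45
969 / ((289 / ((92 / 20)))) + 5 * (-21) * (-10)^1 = 90561 / 85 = 1065.42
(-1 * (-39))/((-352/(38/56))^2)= 14079/97140736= 0.00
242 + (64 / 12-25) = 667 / 3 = 222.33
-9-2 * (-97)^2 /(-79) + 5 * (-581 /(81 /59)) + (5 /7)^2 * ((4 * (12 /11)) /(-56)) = -45554418724 /24143427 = -1886.82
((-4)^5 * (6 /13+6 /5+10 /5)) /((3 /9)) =-731136 /65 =-11248.25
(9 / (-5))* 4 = -36 / 5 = -7.20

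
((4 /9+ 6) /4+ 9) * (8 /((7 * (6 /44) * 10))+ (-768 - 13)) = -8278.38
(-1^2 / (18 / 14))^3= -343 / 729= -0.47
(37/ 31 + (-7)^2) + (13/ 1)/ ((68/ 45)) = 123943/ 2108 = 58.80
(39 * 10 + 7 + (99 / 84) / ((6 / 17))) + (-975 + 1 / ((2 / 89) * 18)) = -288383 / 504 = -572.19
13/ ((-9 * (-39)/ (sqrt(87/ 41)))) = sqrt(3567)/ 1107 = 0.05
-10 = -10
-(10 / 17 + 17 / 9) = -379 / 153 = -2.48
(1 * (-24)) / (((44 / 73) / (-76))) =33288 / 11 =3026.18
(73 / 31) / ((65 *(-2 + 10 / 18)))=-657 / 26195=-0.03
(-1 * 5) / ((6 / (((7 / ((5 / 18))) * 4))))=-84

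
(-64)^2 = 4096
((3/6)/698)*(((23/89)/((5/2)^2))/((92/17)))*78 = 663/1553050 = 0.00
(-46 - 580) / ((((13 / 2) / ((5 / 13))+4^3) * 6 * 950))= -313 / 230565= -0.00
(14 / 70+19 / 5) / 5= 4 / 5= 0.80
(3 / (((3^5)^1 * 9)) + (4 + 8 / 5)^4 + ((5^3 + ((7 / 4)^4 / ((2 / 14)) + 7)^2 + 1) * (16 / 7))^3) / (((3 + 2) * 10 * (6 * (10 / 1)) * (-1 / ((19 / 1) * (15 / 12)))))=-1121347882523112861575458272541 / 75144747810816000000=-14922505101.04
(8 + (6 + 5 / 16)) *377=86333 / 16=5395.81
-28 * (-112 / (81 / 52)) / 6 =335.54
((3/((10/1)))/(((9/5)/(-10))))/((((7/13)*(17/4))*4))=-65/357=-0.18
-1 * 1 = -1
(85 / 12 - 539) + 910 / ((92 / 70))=44291 / 276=160.47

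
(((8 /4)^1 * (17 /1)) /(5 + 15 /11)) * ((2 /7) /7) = 374 /1715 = 0.22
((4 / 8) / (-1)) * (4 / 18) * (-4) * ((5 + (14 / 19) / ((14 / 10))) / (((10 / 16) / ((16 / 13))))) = 3584 / 741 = 4.84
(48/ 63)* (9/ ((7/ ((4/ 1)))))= 192/ 49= 3.92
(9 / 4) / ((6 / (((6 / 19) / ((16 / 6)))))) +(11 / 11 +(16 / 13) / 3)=34493 / 23712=1.45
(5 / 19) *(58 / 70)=29 / 133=0.22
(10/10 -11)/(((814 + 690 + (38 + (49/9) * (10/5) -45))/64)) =-0.42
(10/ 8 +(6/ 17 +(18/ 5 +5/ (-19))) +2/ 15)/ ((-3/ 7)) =-11.84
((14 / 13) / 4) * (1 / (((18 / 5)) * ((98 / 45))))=25 / 728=0.03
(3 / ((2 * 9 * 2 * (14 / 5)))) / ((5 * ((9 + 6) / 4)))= 1 / 630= 0.00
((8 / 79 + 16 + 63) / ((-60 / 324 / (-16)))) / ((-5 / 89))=-240261552 / 1975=-121651.42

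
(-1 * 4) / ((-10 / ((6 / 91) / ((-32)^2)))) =3 / 116480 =0.00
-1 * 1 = -1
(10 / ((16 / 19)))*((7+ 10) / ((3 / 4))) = 1615 / 6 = 269.17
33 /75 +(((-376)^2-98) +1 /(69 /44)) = 243706409 /1725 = 141279.08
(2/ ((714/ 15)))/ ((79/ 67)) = 335/ 9401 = 0.04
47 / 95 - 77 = -7268 / 95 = -76.51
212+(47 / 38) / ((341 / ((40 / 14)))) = 212.01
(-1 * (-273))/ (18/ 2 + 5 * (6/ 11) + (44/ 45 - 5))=135135/ 3814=35.43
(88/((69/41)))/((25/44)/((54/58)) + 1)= 1428768/43999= 32.47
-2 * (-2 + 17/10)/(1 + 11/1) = 1/20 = 0.05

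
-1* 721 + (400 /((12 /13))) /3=-5189 /9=-576.56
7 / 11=0.64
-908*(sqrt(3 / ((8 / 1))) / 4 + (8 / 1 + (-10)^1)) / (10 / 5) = 908- 227*sqrt(6) / 8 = 838.50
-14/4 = -3.50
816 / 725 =1.13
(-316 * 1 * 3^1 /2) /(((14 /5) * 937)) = -0.18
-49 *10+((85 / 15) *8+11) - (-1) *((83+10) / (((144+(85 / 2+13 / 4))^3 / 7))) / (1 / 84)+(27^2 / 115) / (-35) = -3688503829288 / 8501995425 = -433.84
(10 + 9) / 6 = 3.17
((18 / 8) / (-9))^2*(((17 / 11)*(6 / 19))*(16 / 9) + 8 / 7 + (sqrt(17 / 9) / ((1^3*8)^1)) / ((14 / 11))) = 0.13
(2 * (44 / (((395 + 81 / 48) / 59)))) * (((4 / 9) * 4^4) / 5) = 7733248 / 25965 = 297.83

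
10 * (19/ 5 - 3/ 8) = 137/ 4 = 34.25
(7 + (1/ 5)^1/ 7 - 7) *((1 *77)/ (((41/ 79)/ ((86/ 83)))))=74734/ 17015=4.39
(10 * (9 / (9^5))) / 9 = 10 / 59049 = 0.00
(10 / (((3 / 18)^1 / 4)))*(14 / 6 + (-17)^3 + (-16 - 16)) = -1186240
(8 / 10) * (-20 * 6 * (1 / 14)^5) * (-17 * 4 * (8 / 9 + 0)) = 544 / 50421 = 0.01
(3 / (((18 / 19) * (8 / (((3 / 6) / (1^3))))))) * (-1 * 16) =-19 / 6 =-3.17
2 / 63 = 0.03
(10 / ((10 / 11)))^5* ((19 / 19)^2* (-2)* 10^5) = -32210200000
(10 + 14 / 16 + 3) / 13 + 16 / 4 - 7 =-201 / 104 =-1.93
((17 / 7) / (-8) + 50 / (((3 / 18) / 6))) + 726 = 141439 / 56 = 2525.70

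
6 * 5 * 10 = 300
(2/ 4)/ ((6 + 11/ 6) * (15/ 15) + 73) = 3/ 485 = 0.01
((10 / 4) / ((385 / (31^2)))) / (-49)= -961 / 7546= -0.13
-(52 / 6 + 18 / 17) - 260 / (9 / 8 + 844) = -3459536 / 344811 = -10.03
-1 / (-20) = 1 / 20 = 0.05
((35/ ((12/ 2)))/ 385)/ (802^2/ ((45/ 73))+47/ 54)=45/ 3098959457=0.00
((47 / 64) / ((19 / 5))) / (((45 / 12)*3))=47 / 2736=0.02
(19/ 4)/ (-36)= -19/ 144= -0.13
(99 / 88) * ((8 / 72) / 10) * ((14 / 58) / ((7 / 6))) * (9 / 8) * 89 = 2403 / 9280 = 0.26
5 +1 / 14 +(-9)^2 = 86.07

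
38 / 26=19 / 13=1.46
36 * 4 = 144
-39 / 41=-0.95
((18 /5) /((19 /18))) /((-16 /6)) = -243 /190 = -1.28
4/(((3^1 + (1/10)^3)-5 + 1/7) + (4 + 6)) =28000/57007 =0.49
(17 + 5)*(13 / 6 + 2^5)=2255 / 3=751.67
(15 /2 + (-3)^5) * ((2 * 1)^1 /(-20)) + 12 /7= 3537 /140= 25.26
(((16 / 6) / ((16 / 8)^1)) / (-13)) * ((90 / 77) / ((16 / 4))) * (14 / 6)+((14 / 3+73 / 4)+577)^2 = 7411059503 / 20592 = 359899.94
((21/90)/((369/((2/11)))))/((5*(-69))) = -7/21005325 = -0.00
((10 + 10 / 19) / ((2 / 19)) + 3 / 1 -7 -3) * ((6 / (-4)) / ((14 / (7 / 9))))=-7.75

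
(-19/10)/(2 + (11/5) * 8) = -19/196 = -0.10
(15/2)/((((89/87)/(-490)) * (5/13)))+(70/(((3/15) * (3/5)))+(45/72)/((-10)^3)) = -8756.95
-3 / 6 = -1 / 2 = -0.50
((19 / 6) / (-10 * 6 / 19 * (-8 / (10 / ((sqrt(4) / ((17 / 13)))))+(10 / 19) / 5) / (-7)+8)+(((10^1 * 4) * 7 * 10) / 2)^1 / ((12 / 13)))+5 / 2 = 139802201 / 92000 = 1519.59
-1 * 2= -2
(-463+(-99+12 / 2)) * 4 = -2224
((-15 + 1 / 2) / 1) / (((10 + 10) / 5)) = -29 / 8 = -3.62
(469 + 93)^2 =315844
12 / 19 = 0.63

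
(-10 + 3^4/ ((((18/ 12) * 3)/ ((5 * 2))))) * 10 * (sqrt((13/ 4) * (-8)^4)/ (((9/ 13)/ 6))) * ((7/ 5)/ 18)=990080 * sqrt(13)/ 27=132214.23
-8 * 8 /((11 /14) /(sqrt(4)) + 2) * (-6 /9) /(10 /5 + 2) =896 /201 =4.46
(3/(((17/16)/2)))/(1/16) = 1536/17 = 90.35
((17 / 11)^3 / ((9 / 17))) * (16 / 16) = 83521 / 11979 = 6.97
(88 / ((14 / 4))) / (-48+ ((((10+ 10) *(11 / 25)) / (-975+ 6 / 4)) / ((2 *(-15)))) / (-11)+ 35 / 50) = -51400800 / 96697811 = -0.53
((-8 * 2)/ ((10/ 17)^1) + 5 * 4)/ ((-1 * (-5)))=-36/ 25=-1.44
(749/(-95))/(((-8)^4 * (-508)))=749/197672960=0.00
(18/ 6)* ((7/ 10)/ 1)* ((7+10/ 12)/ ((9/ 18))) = 329/ 10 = 32.90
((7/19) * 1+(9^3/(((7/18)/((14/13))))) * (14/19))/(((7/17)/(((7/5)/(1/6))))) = 37485714/1235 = 30352.80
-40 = -40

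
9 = 9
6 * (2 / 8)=3 / 2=1.50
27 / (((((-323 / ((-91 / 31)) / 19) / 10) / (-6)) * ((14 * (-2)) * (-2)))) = -5265 / 1054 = -5.00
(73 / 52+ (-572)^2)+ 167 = 327352.40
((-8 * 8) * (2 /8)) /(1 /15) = -240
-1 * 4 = -4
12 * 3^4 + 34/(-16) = 7759/8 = 969.88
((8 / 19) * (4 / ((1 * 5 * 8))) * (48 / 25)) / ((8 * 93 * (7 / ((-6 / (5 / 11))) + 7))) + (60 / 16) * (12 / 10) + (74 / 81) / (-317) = 7260447156787 / 1614460632750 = 4.50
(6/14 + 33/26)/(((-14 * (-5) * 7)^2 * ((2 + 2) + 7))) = 309/480680200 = 0.00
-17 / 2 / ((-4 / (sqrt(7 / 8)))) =17 * sqrt(14) / 32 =1.99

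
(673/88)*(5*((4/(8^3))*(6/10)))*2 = 2019/5632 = 0.36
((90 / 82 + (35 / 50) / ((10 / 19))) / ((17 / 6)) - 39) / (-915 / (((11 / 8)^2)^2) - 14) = 19462149531 / 137755567900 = 0.14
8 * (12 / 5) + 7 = 131 / 5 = 26.20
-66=-66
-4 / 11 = -0.36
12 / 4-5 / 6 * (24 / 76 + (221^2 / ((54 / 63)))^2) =-11104238461823 / 4104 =-2705711126.18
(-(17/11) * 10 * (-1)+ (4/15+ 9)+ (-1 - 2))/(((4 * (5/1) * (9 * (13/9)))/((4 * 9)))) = 10752/3575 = 3.01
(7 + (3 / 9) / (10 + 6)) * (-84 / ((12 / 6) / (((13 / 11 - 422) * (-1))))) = -10919811 / 88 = -124088.76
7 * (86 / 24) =301 / 12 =25.08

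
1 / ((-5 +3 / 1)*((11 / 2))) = -1 / 11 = -0.09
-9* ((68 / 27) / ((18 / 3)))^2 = -1156 / 729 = -1.59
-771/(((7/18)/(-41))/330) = 187769340/7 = 26824191.43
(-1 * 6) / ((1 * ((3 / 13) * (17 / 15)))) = -390 / 17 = -22.94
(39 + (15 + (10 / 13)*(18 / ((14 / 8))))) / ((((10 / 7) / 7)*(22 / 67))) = 1321173 / 1430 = 923.90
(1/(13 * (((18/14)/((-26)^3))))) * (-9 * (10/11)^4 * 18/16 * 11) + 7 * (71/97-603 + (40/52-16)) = 127003838878/1678391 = 75670.00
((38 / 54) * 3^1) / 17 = 19 / 153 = 0.12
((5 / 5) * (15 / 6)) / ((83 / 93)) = 2.80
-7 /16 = -0.44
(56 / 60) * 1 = 0.93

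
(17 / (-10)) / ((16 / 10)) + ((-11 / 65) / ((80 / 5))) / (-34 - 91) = -69057 / 65000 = -1.06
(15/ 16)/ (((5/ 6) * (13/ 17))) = 153/ 104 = 1.47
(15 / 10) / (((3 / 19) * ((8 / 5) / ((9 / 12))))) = 285 / 64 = 4.45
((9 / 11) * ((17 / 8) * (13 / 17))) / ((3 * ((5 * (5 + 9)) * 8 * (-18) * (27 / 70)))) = -13 / 114048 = -0.00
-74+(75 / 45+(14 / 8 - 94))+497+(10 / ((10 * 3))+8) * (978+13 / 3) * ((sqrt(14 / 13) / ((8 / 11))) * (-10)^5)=3989 / 12 - 10130312500 * sqrt(182) / 117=-1168079901.52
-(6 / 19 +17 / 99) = -917 / 1881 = -0.49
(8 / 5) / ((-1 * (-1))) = 8 / 5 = 1.60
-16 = -16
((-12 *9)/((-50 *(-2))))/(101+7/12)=-0.01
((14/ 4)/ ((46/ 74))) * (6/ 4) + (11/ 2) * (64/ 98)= 54265/ 4508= 12.04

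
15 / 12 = 5 / 4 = 1.25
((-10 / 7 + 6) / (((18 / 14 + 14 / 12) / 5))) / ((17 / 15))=14400 / 1751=8.22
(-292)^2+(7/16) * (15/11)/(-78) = 390168029/4576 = 85263.99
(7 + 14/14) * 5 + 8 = 48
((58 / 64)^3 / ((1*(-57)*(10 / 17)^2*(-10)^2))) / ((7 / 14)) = -7048421 / 9338880000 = -0.00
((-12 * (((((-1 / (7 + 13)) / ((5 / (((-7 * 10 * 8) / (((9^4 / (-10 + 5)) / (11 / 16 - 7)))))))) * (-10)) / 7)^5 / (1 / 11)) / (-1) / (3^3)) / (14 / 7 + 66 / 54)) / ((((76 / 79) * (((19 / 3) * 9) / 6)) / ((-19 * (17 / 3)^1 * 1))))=485205358441478125 / 321545936061137652928848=0.00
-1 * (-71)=71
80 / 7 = 11.43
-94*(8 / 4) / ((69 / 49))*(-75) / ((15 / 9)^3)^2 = 6715548 / 14375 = 467.17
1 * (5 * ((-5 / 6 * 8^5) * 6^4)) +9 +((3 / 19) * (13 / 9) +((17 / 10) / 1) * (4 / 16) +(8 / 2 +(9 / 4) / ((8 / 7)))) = -1613758321529 / 9120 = -176947184.38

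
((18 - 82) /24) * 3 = -8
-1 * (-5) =5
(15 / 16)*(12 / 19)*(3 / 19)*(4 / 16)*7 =945 / 5776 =0.16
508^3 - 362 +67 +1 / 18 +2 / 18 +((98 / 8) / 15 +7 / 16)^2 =7551142199401 / 57600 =131096218.74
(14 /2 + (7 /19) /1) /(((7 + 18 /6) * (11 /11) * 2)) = 7 /19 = 0.37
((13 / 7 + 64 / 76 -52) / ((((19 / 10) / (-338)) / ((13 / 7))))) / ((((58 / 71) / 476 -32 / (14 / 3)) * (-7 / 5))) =267503306200 / 157626679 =1697.07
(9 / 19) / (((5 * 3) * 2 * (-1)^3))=-3 / 190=-0.02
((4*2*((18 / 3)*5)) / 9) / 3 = 80 / 9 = 8.89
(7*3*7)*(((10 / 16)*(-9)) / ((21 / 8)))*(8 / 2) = -1260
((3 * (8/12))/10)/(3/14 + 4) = 14/295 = 0.05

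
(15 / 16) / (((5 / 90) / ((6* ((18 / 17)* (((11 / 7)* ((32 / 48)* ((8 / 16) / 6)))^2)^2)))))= 73205 / 11755296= 0.01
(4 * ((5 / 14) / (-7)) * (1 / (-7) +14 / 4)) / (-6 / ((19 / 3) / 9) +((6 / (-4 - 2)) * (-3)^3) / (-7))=4465 / 80703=0.06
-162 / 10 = -16.20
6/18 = 1/3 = 0.33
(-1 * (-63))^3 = 250047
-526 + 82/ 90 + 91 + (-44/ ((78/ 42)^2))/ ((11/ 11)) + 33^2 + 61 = 5347484/ 7605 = 703.15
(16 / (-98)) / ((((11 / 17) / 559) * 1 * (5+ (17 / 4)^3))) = -4865536 / 2820587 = -1.73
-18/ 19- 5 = -113/ 19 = -5.95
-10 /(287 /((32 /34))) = -0.03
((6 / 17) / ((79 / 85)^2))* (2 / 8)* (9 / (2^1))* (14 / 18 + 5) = 16575 / 6241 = 2.66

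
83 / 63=1.32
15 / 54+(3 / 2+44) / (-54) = -0.56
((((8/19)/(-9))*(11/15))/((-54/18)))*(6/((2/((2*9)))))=176/285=0.62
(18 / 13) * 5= 90 / 13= 6.92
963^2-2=927367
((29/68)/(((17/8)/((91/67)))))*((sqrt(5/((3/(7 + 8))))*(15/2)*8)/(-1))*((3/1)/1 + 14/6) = -8444800/19363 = -436.13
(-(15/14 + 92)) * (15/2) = -19545/28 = -698.04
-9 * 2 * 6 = -108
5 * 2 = 10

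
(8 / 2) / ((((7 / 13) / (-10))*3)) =-520 / 21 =-24.76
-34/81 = -0.42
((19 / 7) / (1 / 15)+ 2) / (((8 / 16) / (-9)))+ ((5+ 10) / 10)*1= -10743 / 14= -767.36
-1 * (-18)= 18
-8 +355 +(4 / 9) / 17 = 53095 / 153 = 347.03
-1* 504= -504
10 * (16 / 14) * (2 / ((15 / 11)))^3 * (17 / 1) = 612.96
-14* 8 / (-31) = 112 / 31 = 3.61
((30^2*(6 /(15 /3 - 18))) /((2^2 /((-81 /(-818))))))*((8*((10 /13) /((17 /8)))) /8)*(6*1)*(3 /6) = -13122000 /1175057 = -11.17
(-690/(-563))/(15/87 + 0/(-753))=4002/563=7.11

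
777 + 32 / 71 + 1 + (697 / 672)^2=24993540119 / 32062464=779.53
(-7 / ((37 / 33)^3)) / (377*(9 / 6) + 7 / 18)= -205821 / 23452339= -0.01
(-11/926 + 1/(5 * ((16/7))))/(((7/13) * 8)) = 36413/2074240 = 0.02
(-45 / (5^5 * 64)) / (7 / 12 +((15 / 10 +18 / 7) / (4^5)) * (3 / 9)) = -6048 / 15715625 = -0.00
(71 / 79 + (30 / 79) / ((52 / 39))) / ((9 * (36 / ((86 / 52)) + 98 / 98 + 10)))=8041 / 2003598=0.00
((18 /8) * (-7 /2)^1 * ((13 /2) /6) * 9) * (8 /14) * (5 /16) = -13.71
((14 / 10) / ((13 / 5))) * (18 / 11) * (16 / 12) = 168 / 143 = 1.17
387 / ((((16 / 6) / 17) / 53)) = 1046061 / 8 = 130757.62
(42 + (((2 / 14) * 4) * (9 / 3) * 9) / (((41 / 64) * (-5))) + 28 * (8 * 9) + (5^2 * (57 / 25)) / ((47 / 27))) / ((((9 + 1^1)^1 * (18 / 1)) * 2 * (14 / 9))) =140685411 / 37769200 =3.72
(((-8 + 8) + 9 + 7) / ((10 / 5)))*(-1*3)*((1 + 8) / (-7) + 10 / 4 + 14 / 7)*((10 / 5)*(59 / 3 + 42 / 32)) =-45315 / 14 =-3236.79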